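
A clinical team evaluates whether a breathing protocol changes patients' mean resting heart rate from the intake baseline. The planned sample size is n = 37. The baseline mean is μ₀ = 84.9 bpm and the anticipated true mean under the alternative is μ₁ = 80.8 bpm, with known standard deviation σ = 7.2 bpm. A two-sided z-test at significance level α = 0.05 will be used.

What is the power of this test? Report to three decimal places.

Power ≈ 0.934

Standardized effect: d = |μ₁ − μ₀| / σ = |80.8 − 84.9| / 7.2 = 0.5694
Noncentrality parameter: δ = d·√n = 0.5694 × √37 = 3.4638
Two-sided α = 0.05 → critical value z_{0.025} = 1.960.
Power = Φ(δ − 1.960) + Φ(−δ − 1.960) = Φ(1.504) + Φ(-5.424) = 0.9337 + 0.0000 = 0.9337.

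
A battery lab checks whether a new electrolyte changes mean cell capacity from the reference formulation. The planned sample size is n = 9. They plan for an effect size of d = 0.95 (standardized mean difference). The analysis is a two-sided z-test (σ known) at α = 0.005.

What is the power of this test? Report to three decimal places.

Noncentrality parameter: δ = d·√n = 0.95 × √9 = 2.8500
Critical value for a two-sided test at α = 0.005: z_{α/2} = 2.807.
Power = Φ(δ − 2.807) + Φ(−δ − 2.807) = Φ(0.043) + Φ(-5.657) = 0.5171 + 0.0000 = 0.5171.

Power ≈ 0.517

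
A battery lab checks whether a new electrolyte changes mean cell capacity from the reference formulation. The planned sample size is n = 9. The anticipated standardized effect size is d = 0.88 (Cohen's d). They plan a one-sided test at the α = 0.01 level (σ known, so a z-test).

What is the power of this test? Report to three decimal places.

Power ≈ 0.623

Noncentrality parameter: δ = d·√n = 0.88 × √9 = 2.6400
One-sided α = 0.01 → critical value z_{0.01} = 2.326.
Power = P(Z > 2.326 − δ) = Φ(0.314) = 0.6231.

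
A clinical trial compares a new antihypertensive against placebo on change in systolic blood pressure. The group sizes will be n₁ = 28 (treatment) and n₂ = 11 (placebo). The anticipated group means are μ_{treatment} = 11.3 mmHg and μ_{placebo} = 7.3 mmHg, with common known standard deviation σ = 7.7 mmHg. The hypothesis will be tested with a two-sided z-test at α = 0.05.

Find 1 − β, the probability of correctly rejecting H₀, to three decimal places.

Standardized effect: d = |μ_{treatment} − μ_{placebo}| / σ = |11.3 − 7.3| / 7.7 = 0.5195
Noncentrality parameter: δ = d / √(1/n₁ + 1/n₂) = 0.5195 / √(1/28 + 1/11) = 1.4599
Critical value for a two-sided test at α = 0.05: z_{α/2} = 1.960.
Power = Φ(δ − 1.960) + Φ(−δ − 1.960) = Φ(-0.500) + Φ(-3.420) = 0.3085 + 0.0003 = 0.3088.

Power ≈ 0.309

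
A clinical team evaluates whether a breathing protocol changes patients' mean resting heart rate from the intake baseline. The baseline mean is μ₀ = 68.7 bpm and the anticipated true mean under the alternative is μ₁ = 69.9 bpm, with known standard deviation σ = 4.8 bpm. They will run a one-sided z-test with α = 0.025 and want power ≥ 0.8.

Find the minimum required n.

Standardized effect: d = |μ₁ − μ₀| / σ = |69.9 − 68.7| / 4.8 = 0.2500
Set Φ(δ − 1.960) = 0.8; then δ − 1.960 = Φ⁻¹(0.8) = 0.842, giving δ = 2.802.
δ = d·√n ⇒ n = (δ/d)² = (2.802 / 0.2500)² = 125.58.
Rounding up, n = 126.

n = 126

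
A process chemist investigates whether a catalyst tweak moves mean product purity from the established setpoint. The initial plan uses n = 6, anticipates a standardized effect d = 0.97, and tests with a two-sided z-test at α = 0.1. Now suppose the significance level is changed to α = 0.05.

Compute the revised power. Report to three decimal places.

Power ≈ 0.661

δ = d·√n = 0.97 × √6 = 2.3760 (unchanged). New critical value: z_{0.025} = 1.960.
Revised power = Φ(δ − 1.960) + Φ(−δ − 1.960) = Φ(0.416) + Φ(-4.336) = 0.6613 + 0.0000 = 0.6613.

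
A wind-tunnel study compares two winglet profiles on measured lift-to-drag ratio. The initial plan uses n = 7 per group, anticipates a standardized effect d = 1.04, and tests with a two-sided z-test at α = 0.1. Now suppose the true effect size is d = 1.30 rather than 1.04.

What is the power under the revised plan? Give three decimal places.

Power ≈ 0.784

With d = 1.30: δ = d·√(n/2) = 1.30 × √(7/2) = 2.4321. Critical value z_{0.05} = 1.645.
Revised power = Φ(δ − 1.645) + Φ(−δ − 1.645) = Φ(0.787) + Φ(-4.077) = 0.7844 + 0.0000 = 0.7844.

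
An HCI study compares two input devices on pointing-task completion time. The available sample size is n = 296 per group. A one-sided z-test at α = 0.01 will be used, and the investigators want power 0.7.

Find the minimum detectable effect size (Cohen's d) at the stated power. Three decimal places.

Required noncentrality: δ = z_{0.01} + z_{0.30} = 2.326 + 0.524 = 2.851.
δ = d·√(n/2) ⇒ d = δ/√(n/2) = 2.851/√(296/2) = 0.2343.

d ≈ 0.234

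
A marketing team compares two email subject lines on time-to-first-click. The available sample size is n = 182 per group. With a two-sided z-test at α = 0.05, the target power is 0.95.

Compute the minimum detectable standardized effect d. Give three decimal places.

d ≈ 0.378

Required noncentrality: δ = z_{0.025} + z_{0.05} = 1.960 + 1.645 = 3.605.
(Lower-tail contribution to power is negligible for δ > 0.)
δ = d·√(n/2) ⇒ d = δ/√(n/2) = 3.605/√(182/2) = 0.3779.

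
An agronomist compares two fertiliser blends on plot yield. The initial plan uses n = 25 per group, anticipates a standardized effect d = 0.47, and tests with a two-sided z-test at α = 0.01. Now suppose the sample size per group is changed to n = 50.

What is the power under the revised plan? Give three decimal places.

With n = 50 per group: δ = d·√(n/2) = 0.47 × √(50/2) = 2.3500. Critical value z_{0.005} = 2.576.
Revised power = Φ(δ − 2.576) + Φ(−δ − 2.576) = Φ(-0.226) + Φ(-4.926) = 0.4107 + 0.0000 = 0.4107.

Power ≈ 0.411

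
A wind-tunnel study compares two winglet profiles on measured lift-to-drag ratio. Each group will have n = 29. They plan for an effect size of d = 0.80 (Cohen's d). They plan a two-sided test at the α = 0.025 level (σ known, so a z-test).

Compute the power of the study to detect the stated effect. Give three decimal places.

Noncentrality parameter: δ = d·√(n/2) = 0.80 × √(29/2) = 3.0463
Two-sided α = 0.025 → critical value z_{0.0125} = 2.241.
Power = Φ(δ − 2.241) + Φ(−δ − 2.241) = Φ(0.805) + Φ(-5.288) = 0.7896 + 0.0000 = 0.7896.

Power ≈ 0.790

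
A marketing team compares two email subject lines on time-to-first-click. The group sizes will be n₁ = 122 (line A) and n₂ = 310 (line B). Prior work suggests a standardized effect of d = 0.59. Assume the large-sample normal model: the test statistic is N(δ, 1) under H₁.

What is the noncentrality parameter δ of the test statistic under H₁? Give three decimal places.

δ ≈ 5.520

The noncentrality parameter scales effect size by the design's sample-size factor: δ = d / √(1/n₁ + 1/n₂) = 0.59 / √(1/122 + 1/310) = 5.5204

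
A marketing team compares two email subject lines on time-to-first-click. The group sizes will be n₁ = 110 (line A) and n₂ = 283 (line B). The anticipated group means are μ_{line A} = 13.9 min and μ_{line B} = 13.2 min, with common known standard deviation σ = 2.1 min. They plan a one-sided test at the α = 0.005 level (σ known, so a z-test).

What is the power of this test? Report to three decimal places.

Power ≈ 0.652

Standardized effect: d = |μ_{line A} − μ_{line B}| / σ = |13.9 − 13.2| / 2.1 = 0.3333
Noncentrality parameter: δ = d / √(1/n₁ + 1/n₂) = 0.3333 / √(1/110 + 1/283) = 2.9667
One-sided α = 0.005 → critical value z_{0.005} = 2.576.
Power = Φ(δ − 2.576) = Φ(0.391) = 0.6520.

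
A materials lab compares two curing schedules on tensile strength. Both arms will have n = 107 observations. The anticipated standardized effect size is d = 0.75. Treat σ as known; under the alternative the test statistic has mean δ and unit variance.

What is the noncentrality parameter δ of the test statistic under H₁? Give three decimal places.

δ ≈ 5.486

δ = d·√(n/2) = 0.75 × √(107/2) = 5.4858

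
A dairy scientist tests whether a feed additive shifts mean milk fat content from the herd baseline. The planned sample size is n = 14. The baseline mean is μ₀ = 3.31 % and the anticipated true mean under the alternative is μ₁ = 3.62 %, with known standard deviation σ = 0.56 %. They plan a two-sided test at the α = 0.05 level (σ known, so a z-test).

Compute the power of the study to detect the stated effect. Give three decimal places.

Standardized effect: d = |μ₁ − μ₀| / σ = |3.62 − 3.31| / 0.56 = 0.5536
Noncentrality parameter: δ = d·√n = 0.5536 × √14 = 2.0713
Two-sided α = 0.05 → critical value z_{0.025} = 1.960.
Power = Φ(δ − 1.960) + Φ(−δ − 1.960) = Φ(0.111) + Φ(-4.031) = 0.5443 + 0.0000 = 0.5443.

Power ≈ 0.544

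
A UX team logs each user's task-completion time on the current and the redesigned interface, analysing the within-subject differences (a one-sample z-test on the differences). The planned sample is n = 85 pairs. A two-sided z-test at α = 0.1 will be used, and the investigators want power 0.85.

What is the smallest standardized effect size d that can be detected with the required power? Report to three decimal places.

d ≈ 0.291

Required noncentrality: δ = z_{0.05} + z_{0.15} = 1.645 + 1.036 = 2.681.
(The second rejection-region term Φ(−δ − z_{α/2}) is negligible and dropped.)
δ = d·√n ⇒ d = δ/√n = 2.681/√85 = 0.2908.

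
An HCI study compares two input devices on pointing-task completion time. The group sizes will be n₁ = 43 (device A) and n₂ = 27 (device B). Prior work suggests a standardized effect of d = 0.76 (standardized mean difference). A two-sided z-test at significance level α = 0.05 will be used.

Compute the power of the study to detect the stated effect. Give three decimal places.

Noncentrality parameter: δ = d / √(1/n₁ + 1/n₂) = 0.76 / √(1/43 + 1/27) = 3.0951
Two-sided α = 0.05 → critical value z_{0.025} = 1.960.
Power = Φ(δ − 1.960) + Φ(−δ − 1.960) = Φ(1.135) + Φ(-5.055) = 0.8718 + 0.0000 = 0.8719.

Power ≈ 0.872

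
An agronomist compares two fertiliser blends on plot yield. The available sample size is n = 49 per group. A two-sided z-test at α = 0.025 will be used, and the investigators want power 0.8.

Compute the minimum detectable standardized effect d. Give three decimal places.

d ≈ 0.623

Required noncentrality: δ = z_{0.0125} + z_{0.20} = 2.241 + 0.842 = 3.083.
(The second rejection-region term Φ(−δ − z_{α/2}) is negligible and dropped.)
δ = d·√(n/2) ⇒ d = δ/√(n/2) = 3.083/√(49/2) = 0.6229.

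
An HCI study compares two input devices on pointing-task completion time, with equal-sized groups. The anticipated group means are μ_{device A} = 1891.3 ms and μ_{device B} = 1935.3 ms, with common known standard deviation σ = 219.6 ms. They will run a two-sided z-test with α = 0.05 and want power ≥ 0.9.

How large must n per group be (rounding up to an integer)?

n = 524 per group

Standardized effect: d = |μ_{device A} − μ_{device B}| / σ = |1891.3 − 1935.3| / 219.6 = 0.2004
For power 0.9 need Φ(δ − z_{0.025}) = 0.9, so δ = z_{0.025} + z_{0.10} = 1.960 + 1.282 = 3.242.
(For δ > 0 the lower-tail rejection region contributes negligibly to power, so the one-term inversion is standard.)
δ = d·√(n/2) ⇒ n = 2(δ/d)² = 2 × (3.242 / 0.2004)² = 523.46.
Rounding up, n = 524 per group.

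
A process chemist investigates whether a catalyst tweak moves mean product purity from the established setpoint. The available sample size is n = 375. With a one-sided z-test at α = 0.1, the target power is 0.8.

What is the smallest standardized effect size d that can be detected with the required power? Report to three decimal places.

d ≈ 0.110

Need Φ(δ − 1.282) = 0.8, so δ = 1.282 + 0.842 = 2.123.
δ = d·√n ⇒ d = δ/√n = 2.123/√375 = 0.1096.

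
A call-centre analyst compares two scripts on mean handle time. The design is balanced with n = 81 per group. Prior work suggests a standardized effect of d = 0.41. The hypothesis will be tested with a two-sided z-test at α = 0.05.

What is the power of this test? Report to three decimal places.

Power ≈ 0.742

Noncentrality parameter: δ = d·√(n/2) = 0.41 × √(81/2) = 2.6092
Two-sided α = 0.05 → critical value z_{0.025} = 1.960.
Power = Φ(δ − 1.960) + Φ(−δ − 1.960) = Φ(0.649) + Φ(-4.569) = 0.7419 + 0.0000 = 0.7419.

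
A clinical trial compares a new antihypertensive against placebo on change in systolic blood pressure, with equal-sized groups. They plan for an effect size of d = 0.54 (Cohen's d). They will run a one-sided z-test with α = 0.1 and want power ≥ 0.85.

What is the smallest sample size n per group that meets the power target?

n = 37 per group

Set Φ(δ − 1.282) = 0.85; then δ − 1.282 = Φ⁻¹(0.85) = 1.036, giving δ = 2.318.
δ = d·√(n/2) ⇒ n = 2(δ/d)² = 2 × (2.318 / 0.54)² = 36.85.
Rounding up, n = 37 per group.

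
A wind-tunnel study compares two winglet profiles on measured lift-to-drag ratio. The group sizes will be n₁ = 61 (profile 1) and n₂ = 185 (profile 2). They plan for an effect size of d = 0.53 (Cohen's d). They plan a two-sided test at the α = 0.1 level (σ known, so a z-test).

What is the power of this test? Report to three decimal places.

Noncentrality parameter: δ = d / √(1/n₁ + 1/n₂) = 0.53 / √(1/61 + 1/185) = 3.5897
Critical value for a two-sided test at α = 0.1: z_{α/2} = 1.645.
Power = Φ(δ − 1.645) + Φ(−δ − 1.645) = Φ(1.945) + Φ(-5.235) = 0.9741 + 0.0000 = 0.9741.

Power ≈ 0.974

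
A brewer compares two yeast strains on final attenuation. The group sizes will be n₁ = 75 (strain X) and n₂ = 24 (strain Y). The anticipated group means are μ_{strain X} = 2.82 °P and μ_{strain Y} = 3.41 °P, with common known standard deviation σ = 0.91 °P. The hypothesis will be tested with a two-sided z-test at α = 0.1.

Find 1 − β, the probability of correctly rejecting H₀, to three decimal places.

Power ≈ 0.869

Standardized effect: d = |μ_{strain X} − μ_{strain Y}| / σ = |2.82 − 3.41| / 0.91 = 0.6484
Noncentrality parameter: δ = d / √(1/n₁ + 1/n₂) = 0.6484 / √(1/75 + 1/24) = 2.7646
Critical value for a two-sided test at α = 0.1: z_{α/2} = 1.645.
Power = Φ(δ − 1.645) + Φ(−δ − 1.645) = Φ(1.120) + Φ(-4.409) = 0.8686 + 0.0000 = 0.8686.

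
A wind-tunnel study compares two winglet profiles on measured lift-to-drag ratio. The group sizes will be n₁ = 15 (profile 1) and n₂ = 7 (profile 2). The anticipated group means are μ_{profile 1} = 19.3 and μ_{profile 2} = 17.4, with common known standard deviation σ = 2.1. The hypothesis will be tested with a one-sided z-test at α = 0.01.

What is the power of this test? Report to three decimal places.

Power ≈ 0.363

Standardized effect: d = |μ_{profile 1} − μ_{profile 2}| / σ = |19.3 − 17.4| / 2.1 = 0.9048
Noncentrality parameter: δ = d / √(1/n₁ + 1/n₂) = 0.9048 / √(1/15 + 1/7) = 1.9766
Critical value for a one-sided test at α = 0.01: z_α = 2.326.
Power = Φ(δ − 2.326) = Φ(-0.350) = 0.3633.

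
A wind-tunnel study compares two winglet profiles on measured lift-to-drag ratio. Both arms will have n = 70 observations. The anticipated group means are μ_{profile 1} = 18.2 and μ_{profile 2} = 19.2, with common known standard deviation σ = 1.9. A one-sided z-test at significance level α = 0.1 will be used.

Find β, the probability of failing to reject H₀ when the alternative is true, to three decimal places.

β ≈ 0.033

Standardized effect: d = |μ_{profile 1} − μ_{profile 2}| / σ = |18.2 − 19.2| / 1.9 = 0.5263
Noncentrality parameter: δ = d·√(n/2) = 0.5263 × √(70/2) = 3.1137
One-sided α = 0.1 → critical value z_{0.1} = 1.282.
Power = Φ(δ − 1.282) = Φ(1.832) = 0.9665.
Type II error: β = 1 − power = 1 − 0.9665 = 0.0335.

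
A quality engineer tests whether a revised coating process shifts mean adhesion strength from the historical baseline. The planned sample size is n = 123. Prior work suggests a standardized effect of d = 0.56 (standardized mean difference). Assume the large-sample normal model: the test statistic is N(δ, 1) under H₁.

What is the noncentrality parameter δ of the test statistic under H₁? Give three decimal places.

δ ≈ 6.211

The noncentrality parameter scales effect size by the design's sample-size factor: δ = d·√n = 0.56 × √123 = 6.2107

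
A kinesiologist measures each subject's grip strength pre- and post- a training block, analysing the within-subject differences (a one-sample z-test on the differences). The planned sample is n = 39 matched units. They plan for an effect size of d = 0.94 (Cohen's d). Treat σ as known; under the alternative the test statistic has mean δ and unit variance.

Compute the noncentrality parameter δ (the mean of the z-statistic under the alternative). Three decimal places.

δ ≈ 5.870

δ = d·√n = 0.94 × √39 = 5.8703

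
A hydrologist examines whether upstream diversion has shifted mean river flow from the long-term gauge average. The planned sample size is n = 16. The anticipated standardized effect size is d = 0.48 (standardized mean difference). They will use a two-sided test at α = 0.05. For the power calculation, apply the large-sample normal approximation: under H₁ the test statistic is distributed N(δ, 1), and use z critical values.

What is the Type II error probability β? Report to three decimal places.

β ≈ 0.516

Noncentrality parameter: δ = d·√n = 0.48 × √16 = 1.9200
Critical value for a two-sided test at α = 0.05: z_{α/2} = 1.960.
Power = Φ(δ − 1.960) + Φ(−δ − 1.960) = Φ(-0.040) + Φ(-3.880) = 0.4841 + 0.0001 = 0.4841.
Type II error: β = 1 − power = 1 − 0.4841 = 0.5159.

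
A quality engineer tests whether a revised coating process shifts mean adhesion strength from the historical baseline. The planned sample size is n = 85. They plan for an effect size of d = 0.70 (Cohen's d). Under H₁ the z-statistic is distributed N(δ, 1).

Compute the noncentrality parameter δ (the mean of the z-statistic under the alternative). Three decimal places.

The noncentrality parameter scales effect size by the design's sample-size factor: δ = d·√n = 0.70 × √85 = 6.4537

δ ≈ 6.454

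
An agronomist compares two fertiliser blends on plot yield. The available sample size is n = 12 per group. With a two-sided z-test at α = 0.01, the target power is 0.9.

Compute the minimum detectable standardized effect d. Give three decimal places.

Need Φ(δ − 2.576) = 0.9, so δ = 2.576 + 1.282 = 3.857.
(Lower-tail contribution to power is negligible for δ > 0.)
δ = d·√(n/2) ⇒ d = δ/√(n/2) = 3.857/√(12/2) = 1.5748.

d ≈ 1.575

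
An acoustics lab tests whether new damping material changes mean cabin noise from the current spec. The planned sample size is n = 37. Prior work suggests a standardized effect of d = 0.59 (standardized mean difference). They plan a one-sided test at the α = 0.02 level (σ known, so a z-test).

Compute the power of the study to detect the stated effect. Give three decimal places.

Power ≈ 0.938

Noncentrality parameter: δ = d·√n = 0.59 × √37 = 3.5888
Critical value for a one-sided test at α = 0.02: z_α = 2.054.
Power = Φ(δ − 2.054) = Φ(1.535) = 0.9376.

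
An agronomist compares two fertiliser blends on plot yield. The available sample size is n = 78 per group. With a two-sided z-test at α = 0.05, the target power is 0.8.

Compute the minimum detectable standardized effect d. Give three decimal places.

Required noncentrality: δ = z_{0.025} + z_{0.20} = 1.960 + 0.842 = 2.802.
(The second rejection-region term Φ(−δ − z_{α/2}) is negligible and dropped.)
δ = d·√(n/2) ⇒ d = δ/√(n/2) = 2.802/√(78/2) = 0.4486.

d ≈ 0.449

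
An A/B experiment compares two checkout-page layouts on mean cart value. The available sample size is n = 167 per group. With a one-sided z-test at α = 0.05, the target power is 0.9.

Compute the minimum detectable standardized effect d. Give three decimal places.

d ≈ 0.320

Need Φ(δ − 1.645) = 0.9, so δ = 1.645 + 1.282 = 2.926.
δ = d·√(n/2) ⇒ d = δ/√(n/2) = 2.926/√(167/2) = 0.3203.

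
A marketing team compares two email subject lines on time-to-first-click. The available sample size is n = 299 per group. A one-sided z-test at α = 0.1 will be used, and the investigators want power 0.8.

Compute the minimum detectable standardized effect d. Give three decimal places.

d ≈ 0.174

Required noncentrality: δ = z_{0.1} + z_{0.20} = 1.282 + 0.842 = 2.123.
δ = d·√(n/2) ⇒ d = δ/√(n/2) = 2.123/√(299/2) = 0.1736.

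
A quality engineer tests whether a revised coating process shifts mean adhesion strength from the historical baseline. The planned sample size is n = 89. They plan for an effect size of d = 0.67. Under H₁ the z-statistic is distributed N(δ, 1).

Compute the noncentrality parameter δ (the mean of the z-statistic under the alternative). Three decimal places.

The noncentrality parameter scales effect size by the design's sample-size factor: δ = d·√n = 0.67 × √89 = 6.3208

δ ≈ 6.321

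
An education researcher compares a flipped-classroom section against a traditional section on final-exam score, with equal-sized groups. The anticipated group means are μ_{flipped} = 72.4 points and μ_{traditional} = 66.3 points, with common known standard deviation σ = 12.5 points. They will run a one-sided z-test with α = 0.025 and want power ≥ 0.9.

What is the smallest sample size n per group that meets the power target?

Standardized effect: d = |μ_{flipped} − μ_{traditional}| / σ = |72.4 − 66.3| / 12.5 = 0.4880
Set Φ(δ − 1.960) = 0.9; then δ − 1.960 = Φ⁻¹(0.9) = 1.282, giving δ = 3.242.
δ = d·√(n/2) ⇒ n = 2(δ/d)² = 2 × (3.242 / 0.4880)² = 88.24.
Rounding up, n = 89 per group.

n = 89 per group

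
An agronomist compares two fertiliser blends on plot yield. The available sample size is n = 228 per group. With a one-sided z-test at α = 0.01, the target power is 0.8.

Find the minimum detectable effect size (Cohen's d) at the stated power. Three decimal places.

d ≈ 0.297

Required noncentrality: δ = z_{0.01} + z_{0.20} = 2.326 + 0.842 = 3.168.
δ = d·√(n/2) ⇒ d = δ/√(n/2) = 3.168/√(228/2) = 0.2967.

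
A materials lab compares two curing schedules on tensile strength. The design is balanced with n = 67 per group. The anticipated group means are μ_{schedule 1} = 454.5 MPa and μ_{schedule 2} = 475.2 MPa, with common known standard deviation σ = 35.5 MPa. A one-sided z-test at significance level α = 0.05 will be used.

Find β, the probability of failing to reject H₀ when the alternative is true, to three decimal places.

Standardized effect: d = |μ_{schedule 1} − μ_{schedule 2}| / σ = |454.5 − 475.2| / 35.5 = 0.5831
Noncentrality parameter: δ = d·√(n/2) = 0.5831 × √(67/2) = 3.3749
Critical value for a one-sided test at α = 0.05: z_α = 1.645.
Power = P(Z > 1.645 − δ) = Φ(1.730) = 0.9582.
Type II error: β = 1 − power = 1 − 0.9582 = 0.0418.

β ≈ 0.042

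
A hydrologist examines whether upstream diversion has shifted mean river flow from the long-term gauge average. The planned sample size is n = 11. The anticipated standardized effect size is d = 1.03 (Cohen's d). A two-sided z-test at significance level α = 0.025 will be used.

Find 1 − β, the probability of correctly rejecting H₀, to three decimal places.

Noncentrality parameter: δ = d·√n = 1.03 × √11 = 3.4161
Critical value for a two-sided test at α = 0.025: z_{α/2} = 2.241.
Power = Φ(δ − 2.241) + Φ(−δ − 2.241) = Φ(1.175) + Φ(-5.658) = 0.8799 + 0.0000 = 0.8799.

Power ≈ 0.880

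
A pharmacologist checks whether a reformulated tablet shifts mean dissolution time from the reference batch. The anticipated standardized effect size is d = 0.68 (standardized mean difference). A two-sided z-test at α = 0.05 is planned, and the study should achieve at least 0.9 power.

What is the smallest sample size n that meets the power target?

n = 23

Set Φ(δ − 1.960) = 0.9; then δ − 1.960 = Φ⁻¹(0.9) = 1.282, giving δ = 3.242.
(The Φ(−δ − z_{α/2}) term is vanishingly small for δ > 0 and is dropped in the standard sample-size formula.)
δ = d·√n ⇒ n = (δ/d)² = (3.242 / 0.68)² = 22.72.
Round up to the next whole unit.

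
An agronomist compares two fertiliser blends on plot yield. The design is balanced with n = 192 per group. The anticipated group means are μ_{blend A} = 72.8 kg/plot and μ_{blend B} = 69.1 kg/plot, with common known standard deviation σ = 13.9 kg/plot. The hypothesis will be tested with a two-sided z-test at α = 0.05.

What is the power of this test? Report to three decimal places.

Power ≈ 0.742

Standardized effect: d = |μ_{blend A} − μ_{blend B}| / σ = |72.8 − 69.1| / 13.9 = 0.2662
Noncentrality parameter: δ = d·√(n/2) = 0.2662 × √(192/2) = 2.6081
Critical value for a two-sided test at α = 0.05: z_{α/2} = 1.960.
Power = Φ(δ − 1.960) + Φ(−δ − 1.960) = Φ(0.648) + Φ(-4.568) = 0.7415 + 0.0000 = 0.7416.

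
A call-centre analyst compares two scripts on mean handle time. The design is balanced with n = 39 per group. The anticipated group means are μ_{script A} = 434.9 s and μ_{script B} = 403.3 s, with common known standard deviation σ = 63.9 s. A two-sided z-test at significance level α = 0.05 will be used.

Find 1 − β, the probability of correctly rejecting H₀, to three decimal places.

Standardized effect: d = |μ_{script A} − μ_{script B}| / σ = |434.9 − 403.3| / 63.9 = 0.4945
Noncentrality parameter: δ = d·√(n/2) = 0.4945 × √(39/2) = 2.1838
Critical value for a two-sided test at α = 0.05: z_{α/2} = 1.960.
Power = Φ(δ − 1.960) + Φ(−δ − 1.960) = Φ(0.224) + Φ(-4.144) = 0.5885 + 0.0000 = 0.5886.

Power ≈ 0.589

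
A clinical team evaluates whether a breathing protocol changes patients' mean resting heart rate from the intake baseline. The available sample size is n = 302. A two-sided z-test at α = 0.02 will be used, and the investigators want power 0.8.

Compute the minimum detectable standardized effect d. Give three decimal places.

d ≈ 0.182

Need Φ(δ − 2.326) = 0.8, so δ = 2.326 + 0.842 = 3.168.
(Lower-tail contribution to power is negligible for δ > 0.)
δ = d·√n ⇒ d = δ/√n = 3.168/√302 = 0.1823.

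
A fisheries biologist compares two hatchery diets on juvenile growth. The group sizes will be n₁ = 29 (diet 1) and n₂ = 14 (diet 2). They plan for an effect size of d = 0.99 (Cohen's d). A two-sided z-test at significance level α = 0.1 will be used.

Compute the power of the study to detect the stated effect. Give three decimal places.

Power ≈ 0.919

Noncentrality parameter: δ = d / √(1/n₁ + 1/n₂) = 0.99 / √(1/29 + 1/14) = 3.0420
Critical value for a two-sided test at α = 0.1: z_{α/2} = 1.645.
Power = Φ(δ − 1.645) + Φ(−δ − 1.645) = Φ(1.397) + Φ(-4.687) = 0.9188 + 0.0000 = 0.9188.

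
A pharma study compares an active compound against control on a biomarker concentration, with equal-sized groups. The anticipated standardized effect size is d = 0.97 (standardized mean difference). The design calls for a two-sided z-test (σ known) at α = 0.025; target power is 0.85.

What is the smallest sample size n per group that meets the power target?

n = 23 per group

For power 0.85 need Φ(δ − z_{0.0125}) = 0.85, so δ = z_{0.0125} + z_{0.15} = 2.241 + 1.036 = 3.278.
(For δ > 0 the lower-tail rejection region contributes negligibly to power, so the one-term inversion is standard.)
δ = d·√(n/2) ⇒ n = 2(δ/d)² = 2 × (3.278 / 0.97)² = 22.84.
Rounding up, n = 23 per group.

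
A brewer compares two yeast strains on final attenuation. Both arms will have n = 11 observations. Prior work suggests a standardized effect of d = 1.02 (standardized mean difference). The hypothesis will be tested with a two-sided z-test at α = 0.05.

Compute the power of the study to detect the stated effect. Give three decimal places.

Noncentrality parameter: δ = d·√(n/2) = 1.02 × √(11/2) = 2.3921
Two-sided α = 0.05 → critical value z_{0.025} = 1.960.
Power = Φ(δ − 1.960) + Φ(−δ − 1.960) = Φ(0.432) + Φ(-4.352) = 0.6672 + 0.0000 = 0.6672.

Power ≈ 0.667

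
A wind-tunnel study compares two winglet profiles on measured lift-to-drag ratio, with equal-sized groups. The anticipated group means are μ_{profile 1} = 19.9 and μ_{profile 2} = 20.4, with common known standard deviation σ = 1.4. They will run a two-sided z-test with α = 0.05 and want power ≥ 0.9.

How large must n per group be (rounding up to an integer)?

Standardized effect: d = |μ_{profile 1} − μ_{profile 2}| / σ = |19.9 − 20.4| / 1.4 = 0.3571
For power 0.9 need Φ(δ − z_{0.025}) = 0.9, so δ = z_{0.025} + z_{0.10} = 1.960 + 1.282 = 3.242.
(Ignoring the negligible lower-tail rejection probability gives the usual closed-form inversion.)
δ = d·√(n/2) ⇒ n = 2(δ/d)² = 2 × (3.242 / 0.3571)² = 164.76.
Round up to the next whole unit.

n = 165 per group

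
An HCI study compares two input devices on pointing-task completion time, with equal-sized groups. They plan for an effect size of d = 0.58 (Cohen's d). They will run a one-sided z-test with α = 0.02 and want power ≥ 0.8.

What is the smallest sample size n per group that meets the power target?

n = 50 per group

For power 0.8 need Φ(δ − z_{0.02}) = 0.8, so δ = z_{0.02} + z_{0.20} = 2.054 + 0.842 = 2.895.
δ = d·√(n/2) ⇒ n = 2(δ/d)² = 2 × (2.895 / 0.58)² = 49.84.
Rounding up, n = 50 per group.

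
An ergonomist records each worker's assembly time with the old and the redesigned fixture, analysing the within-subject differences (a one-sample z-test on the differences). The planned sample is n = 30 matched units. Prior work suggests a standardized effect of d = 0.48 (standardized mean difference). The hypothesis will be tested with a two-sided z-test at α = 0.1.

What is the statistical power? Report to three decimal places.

Noncentrality parameter: δ = d·√n = 0.48 × √30 = 2.6291
Critical value for a two-sided test at α = 0.1: z_{α/2} = 1.645.
Power = Φ(δ − 1.645) + Φ(−δ − 1.645) = Φ(0.984) + Φ(-4.274) = 0.8375 + 0.0000 = 0.8375.

Power ≈ 0.838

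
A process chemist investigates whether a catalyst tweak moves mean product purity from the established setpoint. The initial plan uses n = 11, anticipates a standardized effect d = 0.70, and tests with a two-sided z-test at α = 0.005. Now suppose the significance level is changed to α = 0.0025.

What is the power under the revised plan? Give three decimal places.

Power ≈ 0.241

δ = d·√n = 0.70 × √11 = 2.3216 (unchanged). New critical value: z_{0.0013} = 3.023.
Revised power = Φ(δ − 3.023) + Φ(−δ − 3.023) = Φ(-0.702) + Φ(-5.345) = 0.2414 + 0.0000 = 0.2414.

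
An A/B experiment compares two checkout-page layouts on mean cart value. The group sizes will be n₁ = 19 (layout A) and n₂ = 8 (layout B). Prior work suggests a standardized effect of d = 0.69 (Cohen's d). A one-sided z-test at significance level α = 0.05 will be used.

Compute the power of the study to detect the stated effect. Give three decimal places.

Noncentrality parameter: δ = d / √(1/n₁ + 1/n₂) = 0.69 / √(1/19 + 1/8) = 1.6372
Critical value for a one-sided test at α = 0.05: z_α = 1.645.
Power = P(Z > 1.645 − δ) = Φ(-0.008) = 0.4969.

Power ≈ 0.497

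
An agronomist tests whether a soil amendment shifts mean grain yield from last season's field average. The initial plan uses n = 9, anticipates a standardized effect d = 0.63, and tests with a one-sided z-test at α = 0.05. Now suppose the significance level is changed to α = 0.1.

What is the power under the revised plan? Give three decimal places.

δ = d·√n = 0.63 × √9 = 1.8900 (unchanged). New critical value: z_{0.1} = 1.282.
Revised power = Φ(δ − 1.282) = Φ(0.608) = 0.7286.

Power ≈ 0.729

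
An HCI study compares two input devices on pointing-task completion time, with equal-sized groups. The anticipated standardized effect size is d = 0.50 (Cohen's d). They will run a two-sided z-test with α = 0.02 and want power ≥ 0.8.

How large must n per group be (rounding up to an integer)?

Set Φ(δ − 2.326) = 0.8; then δ − 2.326 = Φ⁻¹(0.8) = 0.842, giving δ = 3.168.
(Ignoring the negligible lower-tail rejection probability gives the usual closed-form inversion.)
δ = d·√(n/2) ⇒ n = 2(δ/d)² = 2 × (3.168 / 0.50)² = 80.29.
Rounding up, n = 81 per group.

n = 81 per group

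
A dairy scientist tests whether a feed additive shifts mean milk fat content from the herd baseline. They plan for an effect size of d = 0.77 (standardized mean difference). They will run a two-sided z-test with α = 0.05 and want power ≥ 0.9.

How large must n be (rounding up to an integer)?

Set Φ(δ − 1.960) = 0.9; then δ − 1.960 = Φ⁻¹(0.9) = 1.282, giving δ = 3.242.
(The Φ(−δ − z_{α/2}) term is vanishingly small for δ > 0 and is dropped in the standard sample-size formula.)
δ = d·√n ⇒ n = (δ/d)² = (3.242 / 0.77)² = 17.72.
Round up to the next whole unit.

n = 18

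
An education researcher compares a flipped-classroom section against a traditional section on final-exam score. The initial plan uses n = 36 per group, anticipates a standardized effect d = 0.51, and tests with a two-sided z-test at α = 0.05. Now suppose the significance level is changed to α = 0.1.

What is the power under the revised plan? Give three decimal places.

δ = d·√(n/2) = 0.51 × √(36/2) = 2.1637 (unchanged). New critical value: z_{0.05} = 1.645.
Revised power = Φ(δ − 1.645) + Φ(−δ − 1.645) = Φ(0.519) + Φ(-3.809) = 0.6981 + 0.0001 = 0.6982.

Power ≈ 0.698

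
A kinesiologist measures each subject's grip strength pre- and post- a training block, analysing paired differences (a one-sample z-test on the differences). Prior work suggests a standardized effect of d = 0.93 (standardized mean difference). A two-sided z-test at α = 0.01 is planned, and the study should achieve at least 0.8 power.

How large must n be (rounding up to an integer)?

Set Φ(δ − 2.576) = 0.8; then δ − 2.576 = Φ⁻¹(0.8) = 0.842, giving δ = 3.417.
(The Φ(−δ − z_{α/2}) term is vanishingly small for δ > 0 and is dropped in the standard sample-size formula.)
δ = d·√n ⇒ n = (δ/d)² = (3.417 / 0.93)² = 13.50.
Rounding up, n = 14.

n = 14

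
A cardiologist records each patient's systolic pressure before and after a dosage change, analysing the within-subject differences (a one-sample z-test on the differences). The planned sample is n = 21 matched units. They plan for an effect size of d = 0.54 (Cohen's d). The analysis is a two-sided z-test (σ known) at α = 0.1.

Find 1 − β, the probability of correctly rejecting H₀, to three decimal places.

Power ≈ 0.797

Noncentrality parameter: δ = d·√n = 0.54 × √21 = 2.4746
Critical value for a two-sided test at α = 0.1: z_{α/2} = 1.645.
Power = Φ(δ − 1.645) + Φ(−δ − 1.645) = Φ(0.830) + Φ(-4.119) = 0.7967 + 0.0000 = 0.7967.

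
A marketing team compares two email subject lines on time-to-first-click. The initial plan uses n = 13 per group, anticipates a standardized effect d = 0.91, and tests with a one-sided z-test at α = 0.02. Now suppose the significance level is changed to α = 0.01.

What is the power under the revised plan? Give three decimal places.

δ = d·√(n/2) = 0.91 × √(13/2) = 2.3201 (unchanged). New critical value: z_{0.01} = 2.326.
Revised power = P(Z > 2.326 − δ) = Φ(-0.006) = 0.4975.

Power ≈ 0.497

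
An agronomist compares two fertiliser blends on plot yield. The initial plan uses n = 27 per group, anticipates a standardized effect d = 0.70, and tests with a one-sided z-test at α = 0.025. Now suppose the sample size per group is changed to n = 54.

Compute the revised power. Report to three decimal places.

With n = 54 per group: δ = d·√(n/2) = 0.70 × √(54/2) = 3.6373. Critical value z_{0.025} = 1.960.
Revised power = P(Z > 1.960 − δ) = Φ(1.677) = 0.9533.

Power ≈ 0.953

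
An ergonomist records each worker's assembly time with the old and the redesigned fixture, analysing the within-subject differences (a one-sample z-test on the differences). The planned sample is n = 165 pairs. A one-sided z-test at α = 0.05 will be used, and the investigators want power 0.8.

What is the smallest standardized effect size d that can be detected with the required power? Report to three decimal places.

d ≈ 0.194

Required noncentrality: δ = z_{0.05} + z_{0.20} = 1.645 + 0.842 = 2.486.
δ = d·√n ⇒ d = δ/√n = 2.486/√165 = 0.1936.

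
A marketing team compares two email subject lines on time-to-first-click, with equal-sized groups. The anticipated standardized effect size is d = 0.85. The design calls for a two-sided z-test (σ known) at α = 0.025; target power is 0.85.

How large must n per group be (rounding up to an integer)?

Set Φ(δ − 2.241) = 0.85; then δ − 2.241 = Φ⁻¹(0.85) = 1.036, giving δ = 3.278.
(For δ > 0 the lower-tail rejection region contributes negligibly to power, so the one-term inversion is standard.)
δ = d·√(n/2) ⇒ n = 2(δ/d)² = 2 × (3.278 / 0.85)² = 29.74.
Round up to the next whole unit.

n = 30 per group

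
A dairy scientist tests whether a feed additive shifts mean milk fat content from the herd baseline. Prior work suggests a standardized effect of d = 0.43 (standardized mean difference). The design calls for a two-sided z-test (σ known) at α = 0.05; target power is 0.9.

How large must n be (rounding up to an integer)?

n = 57

Set Φ(δ − 1.960) = 0.9; then δ − 1.960 = Φ⁻¹(0.9) = 1.282, giving δ = 3.242.
(The Φ(−δ − z_{α/2}) term is vanishingly small for δ > 0 and is dropped in the standard sample-size formula.)
δ = d·√n ⇒ n = (δ/d)² = (3.242 / 0.43)² = 56.83.
Rounding up, n = 57.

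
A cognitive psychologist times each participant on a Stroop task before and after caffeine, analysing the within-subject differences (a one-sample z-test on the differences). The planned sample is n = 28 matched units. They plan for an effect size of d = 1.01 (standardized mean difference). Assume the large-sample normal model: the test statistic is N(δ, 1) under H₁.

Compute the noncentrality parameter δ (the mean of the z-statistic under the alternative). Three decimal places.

The noncentrality parameter scales effect size by the design's sample-size factor: δ = d·√n = 1.01 × √28 = 5.3444

δ ≈ 5.344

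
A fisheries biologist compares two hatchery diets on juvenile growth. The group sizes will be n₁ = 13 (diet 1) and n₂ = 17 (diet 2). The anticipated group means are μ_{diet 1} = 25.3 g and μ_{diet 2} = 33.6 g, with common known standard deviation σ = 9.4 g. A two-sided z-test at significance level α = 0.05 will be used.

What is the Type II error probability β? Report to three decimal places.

Standardized effect: d = |μ_{diet 1} − μ_{diet 2}| / σ = |25.3 − 33.6| / 9.4 = 0.8830
Noncentrality parameter: δ = d / √(1/n₁ + 1/n₂) = 0.8830 / √(1/13 + 1/17) = 2.3965
Critical value for a two-sided test at α = 0.05: z_{α/2} = 1.960.
Power = Φ(δ − 1.960) + Φ(−δ − 1.960) = Φ(0.437) + Φ(-4.357) = 0.6688 + 0.0000 = 0.6688.
Type II error: β = 1 − power = 1 − 0.6688 = 0.3312.

β ≈ 0.331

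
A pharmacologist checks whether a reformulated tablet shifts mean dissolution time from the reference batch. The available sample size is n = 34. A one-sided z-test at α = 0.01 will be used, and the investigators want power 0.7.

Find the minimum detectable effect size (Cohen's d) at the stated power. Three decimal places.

d ≈ 0.489

Required noncentrality: δ = z_{0.01} + z_{0.30} = 2.326 + 0.524 = 2.851.
δ = d·√n ⇒ d = δ/√n = 2.851/√34 = 0.4889.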